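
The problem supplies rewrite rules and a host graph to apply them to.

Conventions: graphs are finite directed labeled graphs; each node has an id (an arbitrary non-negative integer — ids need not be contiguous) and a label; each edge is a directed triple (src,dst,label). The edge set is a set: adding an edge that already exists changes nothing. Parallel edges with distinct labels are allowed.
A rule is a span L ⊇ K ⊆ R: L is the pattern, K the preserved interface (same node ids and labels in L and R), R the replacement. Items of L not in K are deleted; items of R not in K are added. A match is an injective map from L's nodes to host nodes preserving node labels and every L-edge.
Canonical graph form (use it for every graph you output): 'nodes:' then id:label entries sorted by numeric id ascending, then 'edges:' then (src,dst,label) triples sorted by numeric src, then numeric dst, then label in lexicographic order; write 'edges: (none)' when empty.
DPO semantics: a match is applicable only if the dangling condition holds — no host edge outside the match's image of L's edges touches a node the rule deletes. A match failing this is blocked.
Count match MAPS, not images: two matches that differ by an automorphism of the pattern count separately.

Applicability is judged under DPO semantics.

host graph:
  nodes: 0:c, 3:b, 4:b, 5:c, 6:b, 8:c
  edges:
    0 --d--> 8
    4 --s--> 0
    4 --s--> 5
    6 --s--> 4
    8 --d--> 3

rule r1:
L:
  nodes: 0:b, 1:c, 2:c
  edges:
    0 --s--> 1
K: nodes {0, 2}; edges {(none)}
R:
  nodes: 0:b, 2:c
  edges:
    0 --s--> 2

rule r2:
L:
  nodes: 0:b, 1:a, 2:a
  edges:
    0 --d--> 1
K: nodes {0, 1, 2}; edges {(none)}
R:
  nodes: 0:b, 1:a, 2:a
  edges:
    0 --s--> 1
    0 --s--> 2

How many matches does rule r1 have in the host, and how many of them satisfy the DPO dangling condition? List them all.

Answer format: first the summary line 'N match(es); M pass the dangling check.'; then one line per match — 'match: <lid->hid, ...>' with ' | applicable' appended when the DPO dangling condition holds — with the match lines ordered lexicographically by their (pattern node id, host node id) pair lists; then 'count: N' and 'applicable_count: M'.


4 match(es); 2 pass the dangling check.
match: 0->4, 1->0, 2->5
match: 0->4, 1->0, 2->8
match: 0->4, 1->5, 2->0 | applicable
match: 0->4, 1->5, 2->8 | applicable
count: 4
applicable_count: 2


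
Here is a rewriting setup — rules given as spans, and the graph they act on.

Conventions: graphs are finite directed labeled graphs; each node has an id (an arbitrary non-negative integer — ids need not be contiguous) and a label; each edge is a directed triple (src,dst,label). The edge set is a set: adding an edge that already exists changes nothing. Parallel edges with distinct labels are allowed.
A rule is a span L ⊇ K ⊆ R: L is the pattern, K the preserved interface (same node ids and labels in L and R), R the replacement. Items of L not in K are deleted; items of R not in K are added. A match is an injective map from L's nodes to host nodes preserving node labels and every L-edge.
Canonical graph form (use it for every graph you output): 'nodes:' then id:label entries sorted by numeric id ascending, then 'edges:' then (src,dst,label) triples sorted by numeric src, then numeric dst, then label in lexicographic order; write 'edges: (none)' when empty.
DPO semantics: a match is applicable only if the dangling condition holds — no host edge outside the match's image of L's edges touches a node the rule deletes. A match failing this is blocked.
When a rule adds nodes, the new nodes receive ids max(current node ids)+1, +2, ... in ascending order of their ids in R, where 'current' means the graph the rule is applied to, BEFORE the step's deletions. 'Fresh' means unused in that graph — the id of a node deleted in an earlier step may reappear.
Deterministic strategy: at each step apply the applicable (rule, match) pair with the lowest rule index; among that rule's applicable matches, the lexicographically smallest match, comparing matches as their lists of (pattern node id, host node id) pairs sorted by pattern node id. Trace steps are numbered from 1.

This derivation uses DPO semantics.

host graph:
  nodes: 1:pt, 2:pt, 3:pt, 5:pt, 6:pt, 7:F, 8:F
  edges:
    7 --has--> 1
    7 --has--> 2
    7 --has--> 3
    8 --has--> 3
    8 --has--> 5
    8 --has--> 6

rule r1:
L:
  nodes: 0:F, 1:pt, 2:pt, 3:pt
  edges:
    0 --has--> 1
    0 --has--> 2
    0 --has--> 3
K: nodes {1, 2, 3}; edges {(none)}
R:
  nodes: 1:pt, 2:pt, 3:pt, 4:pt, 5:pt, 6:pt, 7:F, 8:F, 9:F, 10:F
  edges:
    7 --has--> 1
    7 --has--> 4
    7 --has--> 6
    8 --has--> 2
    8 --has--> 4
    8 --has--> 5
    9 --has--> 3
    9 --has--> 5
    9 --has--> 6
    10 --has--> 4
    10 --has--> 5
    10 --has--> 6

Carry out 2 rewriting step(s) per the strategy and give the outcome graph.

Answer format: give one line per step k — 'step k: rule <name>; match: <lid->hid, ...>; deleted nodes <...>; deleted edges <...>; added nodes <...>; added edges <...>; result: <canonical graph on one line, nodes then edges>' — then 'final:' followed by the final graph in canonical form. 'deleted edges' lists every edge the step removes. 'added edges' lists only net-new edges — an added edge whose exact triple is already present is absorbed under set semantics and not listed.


step 1: rule r1; match: 0->7, 1->1, 2->2, 3->3; deleted nodes 7; deleted edges (7,1,has); (7,2,has); (7,3,has); added nodes 9, 10, 11, 12, 13, 14, 15; added edges (12,1,has); (12,9,has); (12,11,has); (13,2,has); (13,9,has); (13,10,has); (14,3,has); (14,10,has); (14,11,has); (15,9,has); (15,10,has); (15,11,has); result: nodes: 1:pt, 2:pt, 3:pt, 5:pt, 6:pt, 8:F, 9:pt, 10:pt, 11:pt, 12:F, 13:F, 14:F, 15:F edges: (8,3,has); (8,5,has); (8,6,has); (12,1,has); (12,9,has); (12,11,has); (13,2,has); (13,9,has); (13,10,has); (14,3,has); (14,10,has); (14,11,has); (15,9,has); (15,10,has); (15,11,has)
step 2: rule r1; match: 0->8, 1->3, 2->5, 3->6; deleted nodes 8; deleted edges (8,3,has); (8,5,has); (8,6,has); added nodes 16, 17, 18, 19, 20, 21, 22; added edges (19,3,has); (19,16,has); (19,18,has); (20,5,has); (20,16,has); (20,17,has); (21,6,has); (21,17,has); (21,18,has); (22,16,has); (22,17,has); (22,18,has); result: nodes: 1:pt, 2:pt, 3:pt, 5:pt, 6:pt, 9:pt, 10:pt, 11:pt, 12:F, 13:F, 14:F, 15:F, 16:pt, 17:pt, 18:pt, 19:F, 20:F, 21:F, 22:F edges: (12,1,has); (12,9,has); (12,11,has); (13,2,has); (13,9,has); (13,10,has); (14,3,has); (14,10,has); (14,11,has); (15,9,has); (15,10,has); (15,11,has); (19,3,has); (19,16,has); (19,18,has); (20,5,has); (20,16,has); (20,17,has); (21,6,has); (21,17,has); (21,18,has); (22,16,has); (22,17,has); (22,18,has)
final:
nodes: 1:pt, 2:pt, 3:pt, 5:pt, 6:pt, 9:pt, 10:pt, 11:pt, 12:F, 13:F, 14:F, 15:F, 16:pt, 17:pt, 18:pt, 19:F, 20:F, 21:F, 22:F
edges: (12,1,has); (12,9,has); (12,11,has); (13,2,has); (13,9,has); (13,10,has); (14,3,has); (14,10,has); (14,11,has); (15,9,has); (15,10,has); (15,11,has); (19,3,has); (19,16,has); (19,18,has); (20,5,has); (20,16,has); (20,17,has); (21,6,has); (21,17,has); (21,18,has); (22,16,has); (22,17,has); (22,18,has)


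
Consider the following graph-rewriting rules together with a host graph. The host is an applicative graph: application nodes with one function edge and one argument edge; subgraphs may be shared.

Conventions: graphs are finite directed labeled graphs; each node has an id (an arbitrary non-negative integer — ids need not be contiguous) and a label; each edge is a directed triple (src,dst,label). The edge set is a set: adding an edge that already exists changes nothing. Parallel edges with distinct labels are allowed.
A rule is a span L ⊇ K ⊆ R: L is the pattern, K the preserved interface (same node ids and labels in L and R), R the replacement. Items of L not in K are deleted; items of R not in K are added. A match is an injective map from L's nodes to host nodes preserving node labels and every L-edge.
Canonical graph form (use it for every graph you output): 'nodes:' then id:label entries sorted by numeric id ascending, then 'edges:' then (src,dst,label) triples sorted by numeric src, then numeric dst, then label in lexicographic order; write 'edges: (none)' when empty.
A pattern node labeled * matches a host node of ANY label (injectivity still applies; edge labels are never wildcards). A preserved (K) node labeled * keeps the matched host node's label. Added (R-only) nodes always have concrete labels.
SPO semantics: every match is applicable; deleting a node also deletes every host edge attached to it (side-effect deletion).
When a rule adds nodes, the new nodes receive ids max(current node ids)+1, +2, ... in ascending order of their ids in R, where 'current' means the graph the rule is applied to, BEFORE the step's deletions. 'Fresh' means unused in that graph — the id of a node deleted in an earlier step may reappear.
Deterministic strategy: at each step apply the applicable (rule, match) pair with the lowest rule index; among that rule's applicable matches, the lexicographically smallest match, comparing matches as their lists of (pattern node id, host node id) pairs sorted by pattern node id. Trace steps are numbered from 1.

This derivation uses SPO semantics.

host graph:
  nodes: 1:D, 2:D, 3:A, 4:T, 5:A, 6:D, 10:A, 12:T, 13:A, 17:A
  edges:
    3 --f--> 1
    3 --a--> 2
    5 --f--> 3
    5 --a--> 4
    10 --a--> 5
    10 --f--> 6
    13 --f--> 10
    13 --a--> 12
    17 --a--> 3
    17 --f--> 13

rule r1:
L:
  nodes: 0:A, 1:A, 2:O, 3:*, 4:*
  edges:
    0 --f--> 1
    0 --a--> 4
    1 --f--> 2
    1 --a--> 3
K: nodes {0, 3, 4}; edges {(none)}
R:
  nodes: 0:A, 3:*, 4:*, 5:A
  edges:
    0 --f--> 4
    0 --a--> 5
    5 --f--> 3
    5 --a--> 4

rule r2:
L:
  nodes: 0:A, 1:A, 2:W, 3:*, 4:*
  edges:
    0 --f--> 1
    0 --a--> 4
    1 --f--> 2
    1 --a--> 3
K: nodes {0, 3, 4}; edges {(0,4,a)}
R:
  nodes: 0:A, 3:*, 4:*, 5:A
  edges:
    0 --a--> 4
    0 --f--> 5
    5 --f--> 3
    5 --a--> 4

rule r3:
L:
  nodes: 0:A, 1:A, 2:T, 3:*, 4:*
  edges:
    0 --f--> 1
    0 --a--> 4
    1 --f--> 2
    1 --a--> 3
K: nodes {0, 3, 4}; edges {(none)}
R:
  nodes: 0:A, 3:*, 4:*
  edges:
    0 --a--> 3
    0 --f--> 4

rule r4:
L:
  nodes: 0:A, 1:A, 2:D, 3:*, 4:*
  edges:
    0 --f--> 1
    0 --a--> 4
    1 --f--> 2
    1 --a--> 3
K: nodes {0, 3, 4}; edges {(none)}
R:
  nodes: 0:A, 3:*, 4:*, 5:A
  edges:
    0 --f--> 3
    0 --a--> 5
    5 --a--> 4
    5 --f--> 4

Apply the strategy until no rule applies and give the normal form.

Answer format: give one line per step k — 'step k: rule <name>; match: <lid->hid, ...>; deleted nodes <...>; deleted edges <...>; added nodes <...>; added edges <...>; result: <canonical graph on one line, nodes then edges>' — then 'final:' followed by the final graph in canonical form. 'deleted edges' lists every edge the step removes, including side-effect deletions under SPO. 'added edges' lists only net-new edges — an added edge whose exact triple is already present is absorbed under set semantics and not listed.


step 1: rule r4; match: 0->5, 1->3, 2->1, 3->2, 4->4; deleted nodes 1, 3; deleted edges (3,1,f); (3,2,a); (5,3,f); (5,4,a); (17,3,a); added nodes 18; added edges (5,2,f); (5,18,a); (18,4,a); (18,4,f); result: nodes: 2:D, 4:T, 5:A, 6:D, 10:A, 12:T, 13:A, 17:A, 18:A edges: (5,2,f); (5,18,a); (10,5,a); (10,6,f); (13,10,f); (13,12,a); (17,13,f); (18,4,a); (18,4,f)
step 2: rule r4; match: 0->13, 1->10, 2->6, 3->5, 4->12; deleted nodes 6, 10; deleted edges (10,5,a); (10,6,f); (13,10,f); (13,12,a); added nodes 19; added edges (13,5,f); (13,19,a); (19,12,a); (19,12,f); result: nodes: 2:D, 4:T, 5:A, 12:T, 13:A, 17:A, 18:A, 19:A edges: (5,2,f); (5,18,a); (13,5,f); (13,19,a); (17,13,f); (18,4,a); (18,4,f); (19,12,a); (19,12,f)
step 3: rule r4; match: 0->13, 1->5, 2->2, 3->18, 4->19; deleted nodes 2, 5; deleted edges (5,2,f); (5,18,a); (13,5,f); (13,19,a); added nodes 20; added edges (13,18,f); (13,20,a); (20,19,a); (20,19,f); result: nodes: 4:T, 12:T, 13:A, 17:A, 18:A, 19:A, 20:A edges: (13,18,f); (13,20,a); (17,13,f); (18,4,a); (18,4,f); (19,12,a); (19,12,f); (20,19,a); (20,19,f)
final:
nodes: 4:T, 12:T, 13:A, 17:A, 18:A, 19:A, 20:A
edges: (13,18,f); (13,20,a); (17,13,f); (18,4,a); (18,4,f); (19,12,a); (19,12,f); (20,19,a); (20,19,f)


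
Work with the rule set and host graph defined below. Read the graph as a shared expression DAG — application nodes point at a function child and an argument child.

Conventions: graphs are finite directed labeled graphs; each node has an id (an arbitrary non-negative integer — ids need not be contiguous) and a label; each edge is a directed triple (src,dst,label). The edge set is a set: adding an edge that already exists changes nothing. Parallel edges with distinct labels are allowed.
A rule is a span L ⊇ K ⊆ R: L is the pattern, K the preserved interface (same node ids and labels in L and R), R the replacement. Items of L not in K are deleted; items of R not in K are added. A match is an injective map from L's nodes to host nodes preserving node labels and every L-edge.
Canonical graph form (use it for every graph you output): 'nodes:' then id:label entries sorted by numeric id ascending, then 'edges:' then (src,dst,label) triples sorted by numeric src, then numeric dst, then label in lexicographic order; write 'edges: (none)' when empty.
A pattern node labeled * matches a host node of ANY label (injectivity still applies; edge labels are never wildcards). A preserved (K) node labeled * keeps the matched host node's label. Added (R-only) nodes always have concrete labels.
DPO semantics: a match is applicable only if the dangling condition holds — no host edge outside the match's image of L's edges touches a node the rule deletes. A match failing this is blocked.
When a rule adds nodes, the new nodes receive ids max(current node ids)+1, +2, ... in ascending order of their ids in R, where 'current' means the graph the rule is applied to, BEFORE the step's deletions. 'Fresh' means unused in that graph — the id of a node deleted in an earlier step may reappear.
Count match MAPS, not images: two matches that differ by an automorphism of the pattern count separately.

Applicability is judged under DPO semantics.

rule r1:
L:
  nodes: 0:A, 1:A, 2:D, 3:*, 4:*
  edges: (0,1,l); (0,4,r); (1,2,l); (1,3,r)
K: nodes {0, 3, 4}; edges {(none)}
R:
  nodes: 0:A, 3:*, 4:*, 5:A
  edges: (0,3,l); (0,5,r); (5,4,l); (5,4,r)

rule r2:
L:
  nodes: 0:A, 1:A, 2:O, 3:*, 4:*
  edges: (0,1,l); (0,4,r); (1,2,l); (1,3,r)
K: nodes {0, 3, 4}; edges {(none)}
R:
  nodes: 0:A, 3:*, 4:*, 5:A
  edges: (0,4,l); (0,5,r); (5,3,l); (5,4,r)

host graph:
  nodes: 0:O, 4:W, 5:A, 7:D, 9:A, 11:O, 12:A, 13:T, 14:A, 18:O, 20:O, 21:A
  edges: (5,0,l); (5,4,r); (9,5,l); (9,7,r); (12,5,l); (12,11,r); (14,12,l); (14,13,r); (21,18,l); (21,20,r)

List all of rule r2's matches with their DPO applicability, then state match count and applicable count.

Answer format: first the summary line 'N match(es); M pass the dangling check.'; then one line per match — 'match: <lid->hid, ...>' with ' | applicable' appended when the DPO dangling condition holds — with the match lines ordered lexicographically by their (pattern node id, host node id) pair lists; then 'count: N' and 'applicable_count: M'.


2 match(es); 0 pass the dangling check.
match: 0->9, 1->5, 2->0, 3->4, 4->7
match: 0->12, 1->5, 2->0, 3->4, 4->11
count: 2
applicable_count: 0


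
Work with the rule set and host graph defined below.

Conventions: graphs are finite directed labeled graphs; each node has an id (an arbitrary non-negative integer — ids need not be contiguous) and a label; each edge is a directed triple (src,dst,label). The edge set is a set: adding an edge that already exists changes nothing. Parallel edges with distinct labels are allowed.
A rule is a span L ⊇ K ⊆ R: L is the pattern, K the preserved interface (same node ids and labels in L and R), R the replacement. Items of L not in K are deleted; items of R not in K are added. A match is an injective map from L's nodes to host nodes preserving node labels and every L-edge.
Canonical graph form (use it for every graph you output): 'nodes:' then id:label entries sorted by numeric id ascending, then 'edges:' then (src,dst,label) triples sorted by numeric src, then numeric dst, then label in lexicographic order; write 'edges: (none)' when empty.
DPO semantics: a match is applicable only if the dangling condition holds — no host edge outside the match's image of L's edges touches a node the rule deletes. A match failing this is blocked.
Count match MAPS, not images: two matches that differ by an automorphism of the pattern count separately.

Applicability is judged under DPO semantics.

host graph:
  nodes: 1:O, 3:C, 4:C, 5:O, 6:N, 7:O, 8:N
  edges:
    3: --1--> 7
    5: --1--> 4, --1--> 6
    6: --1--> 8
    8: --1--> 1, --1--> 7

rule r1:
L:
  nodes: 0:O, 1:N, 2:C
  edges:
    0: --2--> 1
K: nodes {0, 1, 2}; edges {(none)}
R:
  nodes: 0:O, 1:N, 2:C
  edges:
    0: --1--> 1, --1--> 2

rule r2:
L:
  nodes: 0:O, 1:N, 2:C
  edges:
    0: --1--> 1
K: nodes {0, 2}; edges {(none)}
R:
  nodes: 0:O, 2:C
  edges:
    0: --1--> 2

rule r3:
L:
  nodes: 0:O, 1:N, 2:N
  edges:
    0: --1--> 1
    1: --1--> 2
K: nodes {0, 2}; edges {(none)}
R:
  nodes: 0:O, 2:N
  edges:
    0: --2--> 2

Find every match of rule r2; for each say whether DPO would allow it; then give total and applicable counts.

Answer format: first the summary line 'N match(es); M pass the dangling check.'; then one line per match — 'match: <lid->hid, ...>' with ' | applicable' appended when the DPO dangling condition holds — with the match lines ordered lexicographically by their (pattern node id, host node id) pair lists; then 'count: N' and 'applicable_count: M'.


2 match(es); 0 pass the dangling check.
match: 0->5, 1->6, 2->3
match: 0->5, 1->6, 2->4
count: 2
applicable_count: 0


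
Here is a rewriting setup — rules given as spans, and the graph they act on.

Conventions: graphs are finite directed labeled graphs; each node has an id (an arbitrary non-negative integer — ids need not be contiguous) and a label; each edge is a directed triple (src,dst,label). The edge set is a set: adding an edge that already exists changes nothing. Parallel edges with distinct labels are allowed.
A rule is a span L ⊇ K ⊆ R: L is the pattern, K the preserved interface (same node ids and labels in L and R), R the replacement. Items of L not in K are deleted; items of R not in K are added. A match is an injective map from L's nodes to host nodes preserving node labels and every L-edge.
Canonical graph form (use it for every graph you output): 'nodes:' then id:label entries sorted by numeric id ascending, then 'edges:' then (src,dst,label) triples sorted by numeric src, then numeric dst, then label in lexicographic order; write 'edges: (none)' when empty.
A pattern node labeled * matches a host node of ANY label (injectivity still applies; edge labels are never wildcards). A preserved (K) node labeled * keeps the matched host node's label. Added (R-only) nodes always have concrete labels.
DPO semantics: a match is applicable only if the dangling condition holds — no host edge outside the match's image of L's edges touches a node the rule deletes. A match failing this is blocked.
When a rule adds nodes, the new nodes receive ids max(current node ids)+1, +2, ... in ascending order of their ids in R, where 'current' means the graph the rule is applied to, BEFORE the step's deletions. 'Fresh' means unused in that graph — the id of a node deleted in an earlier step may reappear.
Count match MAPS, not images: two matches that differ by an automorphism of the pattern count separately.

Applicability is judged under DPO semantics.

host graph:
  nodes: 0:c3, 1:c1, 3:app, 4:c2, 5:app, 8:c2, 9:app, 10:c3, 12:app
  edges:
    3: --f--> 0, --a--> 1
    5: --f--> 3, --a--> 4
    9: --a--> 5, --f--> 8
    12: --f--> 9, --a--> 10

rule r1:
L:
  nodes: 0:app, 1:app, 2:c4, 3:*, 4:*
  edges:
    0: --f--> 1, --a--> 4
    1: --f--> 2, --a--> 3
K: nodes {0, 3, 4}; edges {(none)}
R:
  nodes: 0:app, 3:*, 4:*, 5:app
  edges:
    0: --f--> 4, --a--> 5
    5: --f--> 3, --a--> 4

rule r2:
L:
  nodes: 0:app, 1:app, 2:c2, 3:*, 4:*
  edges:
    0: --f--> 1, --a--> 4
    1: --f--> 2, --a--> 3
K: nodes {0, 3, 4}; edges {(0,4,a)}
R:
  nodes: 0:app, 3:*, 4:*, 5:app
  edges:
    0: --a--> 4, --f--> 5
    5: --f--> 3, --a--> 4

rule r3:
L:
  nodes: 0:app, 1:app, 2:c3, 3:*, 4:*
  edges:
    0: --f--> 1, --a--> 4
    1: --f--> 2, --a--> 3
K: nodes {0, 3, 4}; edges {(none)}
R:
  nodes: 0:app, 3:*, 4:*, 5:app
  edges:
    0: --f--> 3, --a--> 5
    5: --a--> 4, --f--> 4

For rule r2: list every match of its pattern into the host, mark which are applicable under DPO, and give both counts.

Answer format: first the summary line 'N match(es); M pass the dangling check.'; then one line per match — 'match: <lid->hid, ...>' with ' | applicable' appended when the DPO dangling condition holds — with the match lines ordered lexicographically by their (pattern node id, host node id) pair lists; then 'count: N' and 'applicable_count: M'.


1 match(es); 1 pass the dangling check.
match: 0->12, 1->9, 2->8, 3->5, 4->10 | applicable
count: 1
applicable_count: 1


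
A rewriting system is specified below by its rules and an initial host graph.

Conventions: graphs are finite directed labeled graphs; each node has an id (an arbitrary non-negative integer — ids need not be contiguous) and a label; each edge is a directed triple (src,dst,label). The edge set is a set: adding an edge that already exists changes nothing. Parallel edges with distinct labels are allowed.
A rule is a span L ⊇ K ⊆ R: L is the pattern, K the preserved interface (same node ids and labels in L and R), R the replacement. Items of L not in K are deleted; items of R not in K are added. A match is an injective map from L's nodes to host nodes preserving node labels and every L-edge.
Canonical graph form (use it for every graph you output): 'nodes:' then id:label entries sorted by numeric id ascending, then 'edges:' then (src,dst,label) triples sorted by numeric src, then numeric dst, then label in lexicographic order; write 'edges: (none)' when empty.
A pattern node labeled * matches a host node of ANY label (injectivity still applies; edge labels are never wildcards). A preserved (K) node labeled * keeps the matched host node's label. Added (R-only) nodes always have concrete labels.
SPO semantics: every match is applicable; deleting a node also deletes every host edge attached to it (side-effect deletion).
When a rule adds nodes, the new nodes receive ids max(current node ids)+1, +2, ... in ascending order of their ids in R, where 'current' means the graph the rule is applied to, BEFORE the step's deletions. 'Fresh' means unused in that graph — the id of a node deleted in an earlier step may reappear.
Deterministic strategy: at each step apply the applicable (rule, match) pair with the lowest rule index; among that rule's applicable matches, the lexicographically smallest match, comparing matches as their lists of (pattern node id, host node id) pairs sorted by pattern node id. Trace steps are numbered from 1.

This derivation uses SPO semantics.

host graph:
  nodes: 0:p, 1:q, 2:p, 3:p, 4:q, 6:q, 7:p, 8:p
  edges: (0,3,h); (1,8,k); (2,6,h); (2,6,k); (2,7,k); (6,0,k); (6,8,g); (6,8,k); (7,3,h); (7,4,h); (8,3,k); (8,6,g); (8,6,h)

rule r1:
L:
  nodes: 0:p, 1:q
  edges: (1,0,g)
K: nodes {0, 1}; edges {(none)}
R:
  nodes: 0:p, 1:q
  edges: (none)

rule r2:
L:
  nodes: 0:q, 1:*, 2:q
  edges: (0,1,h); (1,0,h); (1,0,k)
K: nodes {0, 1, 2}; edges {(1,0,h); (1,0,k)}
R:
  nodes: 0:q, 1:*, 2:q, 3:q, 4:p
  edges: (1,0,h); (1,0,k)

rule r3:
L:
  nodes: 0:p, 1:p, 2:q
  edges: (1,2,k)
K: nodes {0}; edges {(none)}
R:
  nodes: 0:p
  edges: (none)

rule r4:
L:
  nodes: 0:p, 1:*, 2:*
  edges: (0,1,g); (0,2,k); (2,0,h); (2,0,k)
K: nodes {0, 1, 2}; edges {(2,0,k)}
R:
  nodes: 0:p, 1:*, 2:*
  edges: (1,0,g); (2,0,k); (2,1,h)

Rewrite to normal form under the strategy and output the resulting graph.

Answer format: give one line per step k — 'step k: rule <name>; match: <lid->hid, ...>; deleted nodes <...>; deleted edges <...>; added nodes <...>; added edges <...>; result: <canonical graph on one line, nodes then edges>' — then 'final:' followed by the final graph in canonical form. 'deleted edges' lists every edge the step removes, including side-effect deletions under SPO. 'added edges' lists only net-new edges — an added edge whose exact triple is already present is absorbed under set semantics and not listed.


step 1: rule r1; match: 0->8, 1->6; deleted nodes (none); deleted edges (6,8,g); added nodes (none); added edges (none); result: nodes: 0:p, 1:q, 2:p, 3:p, 4:q, 6:q, 7:p, 8:p edges: (0,3,h); (1,8,k); (2,6,h); (2,6,k); (2,7,k); (6,0,k); (6,8,k); (7,3,h); (7,4,h); (8,3,k); (8,6,g); (8,6,h)
step 2: rule r3; match: 0->0, 1->2, 2->6; deleted nodes 2, 6; deleted edges (2,6,h); (2,6,k); (2,7,k); (6,0,k); (6,8,k); (8,6,g); (8,6,h); added nodes (none); added edges (none); result: nodes: 0:p, 1:q, 3:p, 4:q, 7:p, 8:p edges: (0,3,h); (1,8,k); (7,3,h); (7,4,h); (8,3,k)
final:
nodes: 0:p, 1:q, 3:p, 4:q, 7:p, 8:p
edges: (0,3,h); (1,8,k); (7,3,h); (7,4,h); (8,3,k)


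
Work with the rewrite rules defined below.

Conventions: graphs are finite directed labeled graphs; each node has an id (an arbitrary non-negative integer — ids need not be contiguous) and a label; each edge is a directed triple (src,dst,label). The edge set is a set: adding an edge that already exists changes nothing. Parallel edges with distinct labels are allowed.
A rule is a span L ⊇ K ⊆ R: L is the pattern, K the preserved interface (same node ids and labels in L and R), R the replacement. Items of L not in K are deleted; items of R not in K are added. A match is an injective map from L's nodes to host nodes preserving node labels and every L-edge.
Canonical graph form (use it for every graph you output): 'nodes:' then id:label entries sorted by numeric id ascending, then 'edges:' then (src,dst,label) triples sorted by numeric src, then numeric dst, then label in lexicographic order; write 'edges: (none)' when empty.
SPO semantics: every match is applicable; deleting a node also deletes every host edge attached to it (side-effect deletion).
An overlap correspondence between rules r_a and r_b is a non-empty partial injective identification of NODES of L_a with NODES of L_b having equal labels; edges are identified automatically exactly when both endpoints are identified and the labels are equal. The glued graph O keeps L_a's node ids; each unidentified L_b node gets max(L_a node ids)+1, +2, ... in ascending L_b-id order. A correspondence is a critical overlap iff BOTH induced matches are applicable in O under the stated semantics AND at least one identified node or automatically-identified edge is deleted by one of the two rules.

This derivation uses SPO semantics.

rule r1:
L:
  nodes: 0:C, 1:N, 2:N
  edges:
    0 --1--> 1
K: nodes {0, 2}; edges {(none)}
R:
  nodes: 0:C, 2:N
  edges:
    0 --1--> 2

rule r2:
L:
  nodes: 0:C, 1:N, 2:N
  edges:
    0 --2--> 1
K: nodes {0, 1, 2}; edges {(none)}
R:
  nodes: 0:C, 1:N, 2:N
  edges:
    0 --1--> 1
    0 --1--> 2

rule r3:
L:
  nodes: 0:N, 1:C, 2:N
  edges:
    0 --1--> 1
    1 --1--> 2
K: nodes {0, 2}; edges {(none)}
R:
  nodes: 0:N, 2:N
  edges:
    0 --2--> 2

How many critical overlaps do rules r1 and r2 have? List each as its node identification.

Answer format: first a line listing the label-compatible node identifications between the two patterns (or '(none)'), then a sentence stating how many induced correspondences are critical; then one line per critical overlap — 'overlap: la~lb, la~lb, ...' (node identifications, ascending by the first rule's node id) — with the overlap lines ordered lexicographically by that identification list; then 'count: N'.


label-compatible node identifications between L(r1) and L(r2): 0~0, 1~1, 1~2, 2~1, 2~2
8 of the induced correspondences are critical overlaps of r1 and r2.
overlap: 0~0, 1~1
overlap: 0~0, 1~1, 2~2
overlap: 0~0, 1~2
overlap: 0~0, 1~2, 2~1
overlap: 1~1
overlap: 1~1, 2~2
overlap: 1~2
overlap: 1~2, 2~1
count: 8


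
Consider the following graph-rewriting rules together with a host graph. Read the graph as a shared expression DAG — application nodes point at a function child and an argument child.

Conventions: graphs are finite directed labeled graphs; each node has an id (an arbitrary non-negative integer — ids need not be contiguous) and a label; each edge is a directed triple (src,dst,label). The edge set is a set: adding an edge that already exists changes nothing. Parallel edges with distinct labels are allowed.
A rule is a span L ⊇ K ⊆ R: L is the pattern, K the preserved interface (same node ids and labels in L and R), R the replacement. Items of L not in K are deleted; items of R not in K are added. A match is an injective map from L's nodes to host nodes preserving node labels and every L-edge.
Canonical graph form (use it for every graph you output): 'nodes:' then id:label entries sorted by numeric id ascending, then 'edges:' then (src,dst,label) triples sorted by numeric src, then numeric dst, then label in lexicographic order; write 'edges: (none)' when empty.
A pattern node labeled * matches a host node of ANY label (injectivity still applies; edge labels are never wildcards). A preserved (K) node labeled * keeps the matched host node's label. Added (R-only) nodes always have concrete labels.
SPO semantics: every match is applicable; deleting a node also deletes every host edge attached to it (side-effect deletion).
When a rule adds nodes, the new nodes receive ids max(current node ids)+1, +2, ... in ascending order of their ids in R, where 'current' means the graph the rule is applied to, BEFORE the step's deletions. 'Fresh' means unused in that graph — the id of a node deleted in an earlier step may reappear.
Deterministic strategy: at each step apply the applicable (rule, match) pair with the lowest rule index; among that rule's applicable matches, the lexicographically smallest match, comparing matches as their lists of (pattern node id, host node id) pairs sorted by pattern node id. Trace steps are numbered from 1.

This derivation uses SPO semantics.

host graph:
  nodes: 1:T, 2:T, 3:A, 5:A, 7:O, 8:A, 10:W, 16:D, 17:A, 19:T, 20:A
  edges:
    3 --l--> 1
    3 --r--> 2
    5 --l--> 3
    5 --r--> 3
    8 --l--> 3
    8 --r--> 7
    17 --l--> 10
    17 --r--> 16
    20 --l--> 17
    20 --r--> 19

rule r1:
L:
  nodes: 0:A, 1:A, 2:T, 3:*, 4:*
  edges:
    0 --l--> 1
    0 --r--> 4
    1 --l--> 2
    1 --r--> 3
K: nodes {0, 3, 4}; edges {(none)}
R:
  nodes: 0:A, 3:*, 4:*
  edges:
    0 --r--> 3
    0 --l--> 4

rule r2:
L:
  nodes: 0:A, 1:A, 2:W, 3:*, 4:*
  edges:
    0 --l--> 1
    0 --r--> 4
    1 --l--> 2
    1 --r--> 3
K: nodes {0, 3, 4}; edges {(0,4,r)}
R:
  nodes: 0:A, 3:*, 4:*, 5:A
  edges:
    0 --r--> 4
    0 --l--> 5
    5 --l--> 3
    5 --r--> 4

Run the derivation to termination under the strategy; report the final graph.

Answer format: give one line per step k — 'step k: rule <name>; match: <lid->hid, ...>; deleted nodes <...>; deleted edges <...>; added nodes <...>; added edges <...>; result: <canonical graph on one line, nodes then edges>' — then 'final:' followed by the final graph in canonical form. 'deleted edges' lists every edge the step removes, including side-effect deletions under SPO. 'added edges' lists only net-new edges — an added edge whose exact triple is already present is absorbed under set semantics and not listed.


step 1: rule r1; match: 0->8, 1->3, 2->1, 3->2, 4->7; deleted nodes 1, 3; deleted edges (3,1,l); (3,2,r); (5,3,l); (5,3,r); (8,3,l); (8,7,r); added nodes (none); added edges (8,2,r); (8,7,l); result: nodes: 2:T, 5:A, 7:O, 8:A, 10:W, 16:D, 17:A, 19:T, 20:A edges: (8,2,r); (8,7,l); (17,10,l); (17,16,r); (20,17,l); (20,19,r)
step 2: rule r2; match: 0->20, 1->17, 2->10, 3->16, 4->19; deleted nodes 10, 17; deleted edges (17,10,l); (17,16,r); (20,17,l); added nodes 21; added edges (20,21,l); (21,16,l); (21,19,r); result: nodes: 2:T, 5:A, 7:O, 8:A, 16:D, 19:T, 20:A, 21:A edges: (8,2,r); (8,7,l); (20,19,r); (20,21,l); (21,16,l); (21,19,r)
final:
nodes: 2:T, 5:A, 7:O, 8:A, 16:D, 19:T, 20:A, 21:A
edges: (8,2,r); (8,7,l); (20,19,r); (20,21,l); (21,16,l); (21,19,r)


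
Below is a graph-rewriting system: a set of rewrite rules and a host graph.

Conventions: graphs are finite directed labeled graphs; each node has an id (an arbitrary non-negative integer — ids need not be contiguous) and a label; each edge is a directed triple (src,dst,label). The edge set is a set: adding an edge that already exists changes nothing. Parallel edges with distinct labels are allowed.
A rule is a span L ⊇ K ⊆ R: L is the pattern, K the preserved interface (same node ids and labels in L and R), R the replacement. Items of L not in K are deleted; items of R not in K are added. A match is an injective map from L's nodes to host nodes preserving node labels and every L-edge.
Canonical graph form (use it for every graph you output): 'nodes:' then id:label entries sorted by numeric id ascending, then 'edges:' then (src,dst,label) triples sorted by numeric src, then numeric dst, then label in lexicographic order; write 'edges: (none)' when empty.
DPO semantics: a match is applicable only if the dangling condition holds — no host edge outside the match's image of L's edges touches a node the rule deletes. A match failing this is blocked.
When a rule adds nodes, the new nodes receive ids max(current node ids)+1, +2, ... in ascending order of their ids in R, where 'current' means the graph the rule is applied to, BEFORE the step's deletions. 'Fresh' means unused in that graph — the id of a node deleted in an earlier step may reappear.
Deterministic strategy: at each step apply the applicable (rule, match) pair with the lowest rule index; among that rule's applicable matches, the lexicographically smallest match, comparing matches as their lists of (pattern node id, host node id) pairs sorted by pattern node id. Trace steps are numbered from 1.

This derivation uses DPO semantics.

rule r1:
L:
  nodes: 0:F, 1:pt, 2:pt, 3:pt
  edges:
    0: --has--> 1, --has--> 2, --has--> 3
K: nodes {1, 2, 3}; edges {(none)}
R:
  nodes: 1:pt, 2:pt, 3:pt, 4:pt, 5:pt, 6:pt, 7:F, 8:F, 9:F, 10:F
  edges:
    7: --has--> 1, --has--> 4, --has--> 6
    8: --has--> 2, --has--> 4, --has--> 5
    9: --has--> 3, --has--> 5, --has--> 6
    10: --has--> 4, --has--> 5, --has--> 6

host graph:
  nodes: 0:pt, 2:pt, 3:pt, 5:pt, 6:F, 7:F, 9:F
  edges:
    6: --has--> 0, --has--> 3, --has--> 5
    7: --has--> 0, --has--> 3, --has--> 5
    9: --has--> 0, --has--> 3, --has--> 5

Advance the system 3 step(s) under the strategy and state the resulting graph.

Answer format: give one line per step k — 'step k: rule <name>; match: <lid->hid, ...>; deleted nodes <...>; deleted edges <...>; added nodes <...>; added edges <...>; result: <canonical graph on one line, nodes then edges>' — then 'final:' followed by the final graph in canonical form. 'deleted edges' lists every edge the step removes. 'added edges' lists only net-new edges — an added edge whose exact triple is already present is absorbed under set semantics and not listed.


step 1: rule r1; match: 0->6, 1->0, 2->3, 3->5; deleted nodes 6; deleted edges (6,0,has); (6,3,has); (6,5,has); added nodes 10, 11, 12, 13, 14, 15, 16; added edges (13,0,has); (13,10,has); (13,12,has); (14,3,has); (14,10,has); (14,11,has); (15,5,has); (15,11,has); (15,12,has); (16,10,has); (16,11,has); (16,12,has); result: nodes: 0:pt, 2:pt, 3:pt, 5:pt, 7:F, 9:F, 10:pt, 11:pt, 12:pt, 13:F, 14:F, 15:F, 16:F edges: (7,0,has); (7,3,has); (7,5,has); (9,0,has); (9,3,has); (9,5,has); (13,0,has); (13,10,has); (13,12,has); (14,3,has); (14,10,has); (14,11,has); (15,5,has); (15,11,has); (15,12,has); (16,10,has); (16,11,has); (16,12,has)
step 2: rule r1; match: 0->7, 1->0, 2->3, 3->5; deleted nodes 7; deleted edges (7,0,has); (7,3,has); (7,5,has); added nodes 17, 18, 19, 20, 21, 22, 23; added edges (20,0,has); (20,17,has); (20,19,has); (21,3,has); (21,17,has); (21,18,has); (22,5,has); (22,18,has); (22,19,has); (23,17,has); (23,18,has); (23,19,has); result: nodes: 0:pt, 2:pt, 3:pt, 5:pt, 9:F, 10:pt, 11:pt, 12:pt, 13:F, 14:F, 15:F, 16:F, 17:pt, 18:pt, 19:pt, 20:F, 21:F, 22:F, 23:F edges: (9,0,has); (9,3,has); (9,5,has); (13,0,has); (13,10,has); (13,12,has); (14,3,has); (14,10,has); (14,11,has); (15,5,has); (15,11,has); (15,12,has); (16,10,has); (16,11,has); (16,12,has); (20,0,has); (20,17,has); (20,19,has); (21,3,has); (21,17,has); (21,18,has); (22,5,has); (22,18,has); (22,19,has); (23,17,has); (23,18,has); (23,19,has)
step 3: rule r1; match: 0->9, 1->0, 2->3, 3->5; deleted nodes 9; deleted edges (9,0,has); (9,3,has); (9,5,has); added nodes 24, 25, 26, 27, 28, 29, 30; added edges (27,0,has); (27,24,has); (27,26,has); (28,3,has); (28,24,has); (28,25,has); (29,5,has); (29,25,has); (29,26,has); (30,24,has); (30,25,has); (30,26,has); result: nodes: 0:pt, 2:pt, 3:pt, 5:pt, 10:pt, 11:pt, 12:pt, 13:F, 14:F, 15:F, 16:F, 17:pt, 18:pt, 19:pt, 20:F, 21:F, 22:F, 23:F, 24:pt, 25:pt, 26:pt, 27:F, 28:F, 29:F, 30:F edges: (13,0,has); (13,10,has); (13,12,has); (14,3,has); (14,10,has); (14,11,has); (15,5,has); (15,11,has); (15,12,has); (16,10,has); (16,11,has); (16,12,has); (20,0,has); (20,17,has); (20,19,has); (21,3,has); (21,17,has); (21,18,has); (22,5,has); (22,18,has); (22,19,has); (23,17,has); (23,18,has); (23,19,has); (27,0,has); (27,24,has); (27,26,has); (28,3,has); (28,24,has); (28,25,has); (29,5,has); (29,25,has); (29,26,has); (30,24,has); (30,25,has); (30,26,has)
final:
nodes: 0:pt, 2:pt, 3:pt, 5:pt, 10:pt, 11:pt, 12:pt, 13:F, 14:F, 15:F, 16:F, 17:pt, 18:pt, 19:pt, 20:F, 21:F, 22:F, 23:F, 24:pt, 25:pt, 26:pt, 27:F, 28:F, 29:F, 30:F
edges: (13,0,has); (13,10,has); (13,12,has); (14,3,has); (14,10,has); (14,11,has); (15,5,has); (15,11,has); (15,12,has); (16,10,has); (16,11,has); (16,12,has); (20,0,has); (20,17,has); (20,19,has); (21,3,has); (21,17,has); (21,18,has); (22,5,has); (22,18,has); (22,19,has); (23,17,has); (23,18,has); (23,19,has); (27,0,has); (27,24,has); (27,26,has); (28,3,has); (28,24,has); (28,25,has); (29,5,has); (29,25,has); (29,26,has); (30,24,has); (30,25,has); (30,26,has)


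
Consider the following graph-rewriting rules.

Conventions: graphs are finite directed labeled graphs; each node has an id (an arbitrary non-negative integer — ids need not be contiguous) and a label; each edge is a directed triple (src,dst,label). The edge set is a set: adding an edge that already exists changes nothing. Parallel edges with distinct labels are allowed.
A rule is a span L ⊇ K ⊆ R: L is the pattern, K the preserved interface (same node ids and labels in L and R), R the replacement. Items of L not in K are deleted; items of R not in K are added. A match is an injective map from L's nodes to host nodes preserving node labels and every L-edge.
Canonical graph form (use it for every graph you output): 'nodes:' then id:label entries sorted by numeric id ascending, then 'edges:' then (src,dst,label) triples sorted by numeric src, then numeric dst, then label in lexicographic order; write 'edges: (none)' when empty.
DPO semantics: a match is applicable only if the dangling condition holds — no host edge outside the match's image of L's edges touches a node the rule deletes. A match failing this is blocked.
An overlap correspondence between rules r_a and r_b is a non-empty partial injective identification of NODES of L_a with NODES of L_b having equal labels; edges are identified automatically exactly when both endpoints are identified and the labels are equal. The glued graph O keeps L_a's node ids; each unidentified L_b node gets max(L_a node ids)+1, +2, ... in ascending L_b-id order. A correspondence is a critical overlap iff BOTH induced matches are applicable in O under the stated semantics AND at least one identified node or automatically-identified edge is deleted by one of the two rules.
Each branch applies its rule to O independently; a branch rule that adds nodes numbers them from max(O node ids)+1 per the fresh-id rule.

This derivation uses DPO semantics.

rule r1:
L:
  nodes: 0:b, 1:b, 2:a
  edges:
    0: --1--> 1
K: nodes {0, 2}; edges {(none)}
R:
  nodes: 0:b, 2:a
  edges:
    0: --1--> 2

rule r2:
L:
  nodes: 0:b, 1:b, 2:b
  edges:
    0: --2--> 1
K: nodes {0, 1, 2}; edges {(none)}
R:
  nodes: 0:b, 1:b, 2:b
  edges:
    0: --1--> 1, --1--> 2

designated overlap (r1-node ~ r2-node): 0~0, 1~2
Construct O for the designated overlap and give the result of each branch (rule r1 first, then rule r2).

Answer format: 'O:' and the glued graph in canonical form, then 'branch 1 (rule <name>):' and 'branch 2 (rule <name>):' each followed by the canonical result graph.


O:
nodes: 0:b, 1:b, 2:a, 3:b
edges: (0,1,1); (0,3,2)
branch 1 (rule r1):
nodes: 0:b, 2:a, 3:b
edges: (0,2,1); (0,3,2)
branch 2 (rule r2):
nodes: 0:b, 1:b, 2:a, 3:b
edges: (0,1,1); (0,3,1)
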